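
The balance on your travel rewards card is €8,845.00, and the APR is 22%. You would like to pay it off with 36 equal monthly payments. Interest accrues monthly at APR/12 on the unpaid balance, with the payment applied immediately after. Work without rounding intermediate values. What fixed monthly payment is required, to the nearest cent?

Monthly rate r = 22%/12 = 1.83333% = 0.0183333.
Level-payment amortization: P = B₀·r / (1 − (1+r)^(−n)) = 8845.00·0.0183333 / (1 − 1.01833^(−36)).
Denominator 1 − (1+r)^(−36) = 0.480050165.
P = 162.158 / 0.480050165 ≈ 337.79.

€337.79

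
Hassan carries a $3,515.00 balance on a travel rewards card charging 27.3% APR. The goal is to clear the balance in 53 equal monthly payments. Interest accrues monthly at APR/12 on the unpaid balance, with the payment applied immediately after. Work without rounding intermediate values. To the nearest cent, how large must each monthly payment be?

Monthly rate r = 27.3%/12 = 2.275% = 0.02275.
Level-payment amortization: P = B₀·r / (1 − (1+r)^(−n)) = 3515.00·0.02275 / (1 − 1.02275^(−53)).
Denominator 1 − (1+r)^(−53) = 0.696459163.
P = 79.9663 / 0.696459163 ≈ 114.82.

$114.82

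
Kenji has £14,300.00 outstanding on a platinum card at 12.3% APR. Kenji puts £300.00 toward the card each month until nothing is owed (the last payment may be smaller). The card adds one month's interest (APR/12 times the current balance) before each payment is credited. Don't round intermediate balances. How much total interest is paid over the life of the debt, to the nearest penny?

£5,427.15

Monthly rate r = 12.3%/12 = 1.025% = 0.01025.
Payoff takes n = ⌈−ln(1 − rB₀/P)/ln(1+r)⌉ = ⌈65.756⌉ = 66 payments; the last is £227.15.
Total paid = 65·£300.00 + £227.15 = £19,727.15.
Total interest = total paid − principal = £19,727.15 − £14,300.00 = £5,427.15.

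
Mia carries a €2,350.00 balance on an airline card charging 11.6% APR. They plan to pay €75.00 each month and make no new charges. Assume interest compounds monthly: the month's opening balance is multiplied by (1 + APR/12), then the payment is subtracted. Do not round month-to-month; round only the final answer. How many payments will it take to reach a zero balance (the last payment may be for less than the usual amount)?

Monthly rate r = 11.6%/12 = 0.966667% = 0.00966667.
Recurrence: B ← B·(1+r) − €75.00.
Month 1: interest €22.72; balance after payment €2,297.72.
Month 2: interest €22.21; balance after payment €2,244.93.
Closed form: n = −ln(1 − rB₀/P)/ln(1+r) = −ln(0.69711)/ln(1.00967) ≈ 37.505, so the balance reaches zero during payment 38.

38 months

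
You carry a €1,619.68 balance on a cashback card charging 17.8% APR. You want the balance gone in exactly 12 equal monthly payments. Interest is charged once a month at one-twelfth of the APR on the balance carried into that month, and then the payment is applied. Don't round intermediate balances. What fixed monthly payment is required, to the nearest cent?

Monthly rate r = 17.8%/12 = 1.48333% = 0.0148333.
Level-payment amortization: P = B₀·r / (1 − (1+r)^(−n)) = 1619.68·0.0148333 / (1 − 1.01483^(−12)).
Denominator 1 − (1+r)^(−12) = 0.161962764.
P = 24.0253 / 0.161962764 ≈ 148.34.

€148.34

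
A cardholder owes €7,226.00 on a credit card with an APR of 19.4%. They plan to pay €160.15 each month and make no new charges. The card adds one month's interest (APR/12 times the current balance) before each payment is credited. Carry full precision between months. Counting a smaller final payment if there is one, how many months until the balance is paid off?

Monthly rate r = 19.4%/12 = 1.61667% = 0.0161667.
Recurrence: B ← B·(1+r) − €160.15.
Month 1: interest €116.82; balance after payment €7,182.67.
Month 2: interest €116.12; balance after payment €7,138.64.
Closed form: n = −ln(1 − rB₀/P)/ln(1+r) = −ln(0.27056)/ln(1.01617) ≈ 81.514, so the balance reaches zero during payment 82.

82 months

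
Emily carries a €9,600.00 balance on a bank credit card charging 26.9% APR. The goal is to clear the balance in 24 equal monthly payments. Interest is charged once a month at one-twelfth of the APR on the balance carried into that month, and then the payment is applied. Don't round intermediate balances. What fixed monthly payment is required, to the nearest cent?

Monthly rate r = 26.9%/12 = 2.24167% = 0.0224167.
Level-payment amortization: P = B₀·r / (1 − (1+r)^(−n)) = 9600.00·0.0224167 / (1 − 1.02242^(−24)).
Denominator 1 − (1+r)^(−24) = 0.412605454.
P = 215.2 / 0.412605454 ≈ 521.56.

€521.56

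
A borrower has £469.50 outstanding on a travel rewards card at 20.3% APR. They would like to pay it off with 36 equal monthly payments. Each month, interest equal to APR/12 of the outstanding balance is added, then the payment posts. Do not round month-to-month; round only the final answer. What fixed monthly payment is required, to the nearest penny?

Monthly rate r = 20.3%/12 = 1.69167% = 0.0169167.
Level-payment amortization: P = B₀·r / (1 − (1+r)^(−n)) = 469.50·0.0169167 / (1 − 1.01692^(−36)).
Denominator 1 − (1+r)^(−36) = 0.453327973.
P = 7.94238 / 0.453327973 ≈ 17.52.

£17.52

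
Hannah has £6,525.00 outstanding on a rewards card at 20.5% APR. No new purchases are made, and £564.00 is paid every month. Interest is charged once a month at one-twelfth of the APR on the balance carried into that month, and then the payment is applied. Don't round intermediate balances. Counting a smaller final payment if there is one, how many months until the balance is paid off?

Monthly rate r = 20.5%/12 = 1.70833% = 0.0170833.
Recurrence: B ← B·(1+r) − £564.00.
Month 1: interest £111.47; balance after payment £6,072.47.
Month 2: interest £103.74; balance after payment £5,612.21.
Closed form: n = −ln(1 − rB₀/P)/ln(1+r) = −ln(0.80236)/ln(1.01708) ≈ 12.999, so the balance reaches zero during payment 13.

13 months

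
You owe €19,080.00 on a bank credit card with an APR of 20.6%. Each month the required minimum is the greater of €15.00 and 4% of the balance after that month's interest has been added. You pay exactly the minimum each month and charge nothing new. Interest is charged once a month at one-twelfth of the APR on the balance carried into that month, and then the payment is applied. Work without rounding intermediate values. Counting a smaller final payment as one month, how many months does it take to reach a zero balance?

199 months

Monthly rate r = 20.6%/12 = 1.71667% = 0.0171667.
While 4% of the post-interest balance exceeds €15.00, each month B ← (B·(1+r))·(1 − 0.04), i.e. B shrinks by the factor (1+r)·0.96 = 0.97648.
This holds for months 1–166. Entering month 167 the balance is €367.02; 4% of the post-interest balance is now below €15.00, so the flat €15.00 minimum applies from here.
From month 167 a fixed €15.00 at rate r clears €367.02 in 33 more payments. Total: 166 + 33 = 199 months.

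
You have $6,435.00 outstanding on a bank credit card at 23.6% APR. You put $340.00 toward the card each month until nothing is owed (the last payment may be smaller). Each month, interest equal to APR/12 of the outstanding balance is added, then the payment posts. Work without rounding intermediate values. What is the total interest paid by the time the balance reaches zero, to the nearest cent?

Monthly rate r = 23.6%/12 = 1.96667% = 0.0196667.
Payoff takes n = ⌈−ln(1 − rB₀/P)/ln(1+r)⌉ = ⌈23.905⌉ = 24 payments; the last is $307.95.
Total paid = 23·$340.00 + $307.95 = $8,127.95.
Total interest = total paid − principal = $8,127.95 − $6,435.00 = $1,692.95.

$1,692.95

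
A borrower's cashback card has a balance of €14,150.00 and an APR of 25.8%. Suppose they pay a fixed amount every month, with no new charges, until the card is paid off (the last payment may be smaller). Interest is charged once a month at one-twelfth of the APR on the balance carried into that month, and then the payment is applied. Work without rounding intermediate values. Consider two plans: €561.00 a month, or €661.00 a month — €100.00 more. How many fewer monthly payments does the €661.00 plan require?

Monthly rate r = 25.8%/12 = 2.15% = 0.0215.
At €561.00/mo: n = ⌈−ln(1 − rB₀/P)/ln(1+r)⌉ = 37 payments (last €415.83); total interest = total paid − €14,150.00 = €6,461.83.
At €661.00/mo: 29 payments (last €653.52); total interest €5,011.52.
Payments saved = 37 − 29 = 8.

8 fewer payments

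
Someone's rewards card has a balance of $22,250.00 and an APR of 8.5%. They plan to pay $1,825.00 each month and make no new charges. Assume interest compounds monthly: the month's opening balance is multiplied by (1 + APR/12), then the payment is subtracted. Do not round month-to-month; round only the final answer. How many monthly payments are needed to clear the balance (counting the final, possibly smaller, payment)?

13 payments

Monthly rate r = 8.5%/12 = 0.708333% = 0.00708333.
Recurrence: B ← B·(1+r) − $1,825.00.
Month 1: interest $157.60; balance after payment $20,582.60.
Month 2: interest $145.79; balance after payment $18,903.40.
Closed form: n = −ln(1 − rB₀/P)/ln(1+r) = −ln(0.91364)/ln(1.00708) ≈ 12.796, so the balance reaches zero during payment 13.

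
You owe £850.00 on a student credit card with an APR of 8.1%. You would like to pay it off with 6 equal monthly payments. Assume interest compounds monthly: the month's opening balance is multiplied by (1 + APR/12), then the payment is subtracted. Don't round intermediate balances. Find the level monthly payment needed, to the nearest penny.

£145.03

Monthly rate r = 8.1%/12 = 0.675% = 0.00675.
Level-payment amortization: P = B₀·r / (1 − (1+r)^(−n)) = 850.00·0.00675 / (1 − 1.00675^(−6)).
Denominator 1 − (1+r)^(−6) = 0.039560152.
P = 5.7375 / 0.039560152 ≈ 145.03.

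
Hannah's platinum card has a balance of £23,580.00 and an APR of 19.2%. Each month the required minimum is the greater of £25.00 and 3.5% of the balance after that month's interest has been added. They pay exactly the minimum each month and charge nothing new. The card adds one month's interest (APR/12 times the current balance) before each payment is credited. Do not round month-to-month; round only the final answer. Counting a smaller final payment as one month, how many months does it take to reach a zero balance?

216 months

Monthly rate r = 19.2%/12 = 1.6% = 0.016.
While 3.5% of the post-interest balance exceeds £25.00, each month B ← (B·(1+r))·(1 − 0.035), i.e. B shrinks by the factor (1+r)·0.965 = 0.98044.
This holds for months 1–178. Entering month 179 the balance is £700.62; 3.5% of the post-interest balance is now below £25.00, so the flat £25.00 minimum applies from here.
From month 179 a fixed £25.00 at rate r clears £700.62 in 38 more payments. Total: 178 + 38 = 216 months.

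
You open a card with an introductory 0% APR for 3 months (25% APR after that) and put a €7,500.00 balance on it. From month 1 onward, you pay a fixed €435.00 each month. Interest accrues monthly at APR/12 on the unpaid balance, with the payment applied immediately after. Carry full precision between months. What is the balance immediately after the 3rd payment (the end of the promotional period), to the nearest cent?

€6,195.00

Promo months 1–3 at r₀ = 0%/12 = 0; months 4+ at r₁ = 25%/12 = 0.0208333.
After month 3 (no interest yet): B = €7,500.00 − 3·€435.00 = €6,195.00.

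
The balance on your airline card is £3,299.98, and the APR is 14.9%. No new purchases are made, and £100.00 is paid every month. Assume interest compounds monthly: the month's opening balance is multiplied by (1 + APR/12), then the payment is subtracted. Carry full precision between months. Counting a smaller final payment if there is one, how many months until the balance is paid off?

Monthly rate r = 14.9%/12 = 1.24167% = 0.0124167.
Recurrence: B ← B·(1+r) − £100.00.
Month 1: interest £40.97; balance after payment £3,240.95.
Month 2: interest £40.24; balance after payment £3,181.20.
Closed form: n = −ln(1 − rB₀/P)/ln(1+r) = −ln(0.59025)/ln(1.01242) ≈ 42.723, so the balance reaches zero during payment 43.

43 payments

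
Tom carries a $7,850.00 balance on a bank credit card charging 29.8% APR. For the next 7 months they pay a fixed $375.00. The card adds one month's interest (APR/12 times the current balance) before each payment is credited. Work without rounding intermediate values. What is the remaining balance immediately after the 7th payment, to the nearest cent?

$6,491.71

Monthly rate r = 29.8%/12 = 2.48333% = 0.0248333.
Each month: B ← B·(1+r) − $375.00.
Month 1: interest $194.94; balance after payment $7,669.94.
Month 2: interest $190.47; balance after payment $7,485.41.
Month 3: interest $185.89; balance after payment $7,296.30.
Month 4: interest $181.19; balance after payment $7,102.49.
Month 5: interest $176.38; balance after payment $6,903.87.
Month 6: interest $171.45; balance after payment $6,700.32.
Month 7: interest $166.39; balance after payment $6,491.71.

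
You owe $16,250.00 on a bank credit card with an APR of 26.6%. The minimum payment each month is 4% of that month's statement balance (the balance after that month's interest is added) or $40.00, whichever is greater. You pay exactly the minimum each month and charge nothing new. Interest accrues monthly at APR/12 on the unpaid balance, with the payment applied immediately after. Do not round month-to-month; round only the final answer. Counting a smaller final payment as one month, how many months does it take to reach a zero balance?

185 months

Monthly rate r = 26.6%/12 = 2.21667% = 0.0221667.
While 4% of the post-interest balance exceeds $40.00, each month B ← (B·(1+r))·(1 − 0.04), i.e. B shrinks by the factor (1+r)·0.96 = 0.98128.
This holds for months 1–149. Entering month 150 the balance is $972.75; 4% of the post-interest balance is now below $40.00, so the flat $40.00 minimum applies from here.
From month 150 a fixed $40.00 at rate r clears $972.75 in 36 more payments. Total: 149 + 36 = 185 months.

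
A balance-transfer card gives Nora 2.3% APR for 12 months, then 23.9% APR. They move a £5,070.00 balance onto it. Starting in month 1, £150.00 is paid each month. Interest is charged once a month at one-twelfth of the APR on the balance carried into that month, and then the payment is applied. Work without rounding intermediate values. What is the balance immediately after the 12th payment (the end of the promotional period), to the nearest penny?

Promo months 1–12 at r₀ = 2.3%/12 = 0.00191667; months 13+ at r₁ = 23.9%/12 = 0.0199167.
After month 12: iterate B ← B·(1+r₀) − £150.00 for 12 months → £3,368.75.

£3,368.75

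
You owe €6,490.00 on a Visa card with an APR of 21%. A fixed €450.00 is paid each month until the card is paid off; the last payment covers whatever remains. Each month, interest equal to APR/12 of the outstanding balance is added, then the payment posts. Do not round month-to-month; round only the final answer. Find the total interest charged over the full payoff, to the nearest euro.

€1,056

Monthly rate r = 21%/12 = 1.75% = 0.0175.
Payoff takes n = ⌈−ln(1 − rB₀/P)/ln(1+r)⌉ = ⌈16.766⌉ = 17 payments; the last is €345.53.
Total paid = 16·€450.00 + €345.53 = €7,545.53.
Total interest = total paid − principal = €7,545.53 − €6,490.00 = €1,055.53.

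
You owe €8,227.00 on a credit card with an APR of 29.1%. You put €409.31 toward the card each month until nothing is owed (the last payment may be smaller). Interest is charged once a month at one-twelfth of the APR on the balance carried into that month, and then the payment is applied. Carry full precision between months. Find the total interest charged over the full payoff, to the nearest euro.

Monthly rate r = 29.1%/12 = 2.425% = 0.02425.
Payoff takes n = ⌈−ln(1 − rB₀/P)/ln(1+r)⌉ = ⌈27.891⌉ = 28 payments; the last is €365.29.
Total paid = 27·€409.31 + €365.29 = €11,416.66.
Total interest = total paid − principal = €11,416.66 − €8,227.00 = €3,189.66.

€3,190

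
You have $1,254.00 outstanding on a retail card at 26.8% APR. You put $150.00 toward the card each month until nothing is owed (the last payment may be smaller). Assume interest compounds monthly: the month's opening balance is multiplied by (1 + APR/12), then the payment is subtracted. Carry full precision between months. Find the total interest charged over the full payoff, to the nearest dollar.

Monthly rate r = 26.8%/12 = 2.23333% = 0.0223333.
Payoff takes n = ⌈−ln(1 − rB₀/P)/ln(1+r)⌉ = ⌈9.357⌉ = 10 payments; the last is $53.86.
Total paid = 9·$150.00 + $53.86 = $1,403.86.
Total interest = total paid − principal = $1,403.86 − $1,254.00 = $149.86.

$150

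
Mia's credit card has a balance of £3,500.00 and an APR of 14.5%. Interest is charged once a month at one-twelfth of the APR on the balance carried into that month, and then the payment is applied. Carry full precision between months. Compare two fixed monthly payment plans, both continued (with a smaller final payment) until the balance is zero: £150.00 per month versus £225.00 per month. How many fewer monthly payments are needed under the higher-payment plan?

Monthly rate r = 14.5%/12 = 1.20833% = 0.0120833.
At £150.00/mo: n = ⌈−ln(1 − rB₀/P)/ln(1+r)⌉ = 28 payments (last £86.56); total interest = total paid − £3,500.00 = £636.56.
At £225.00/mo: 18 payments (last £75.68); total interest £400.68.
Payments saved = 28 − 18 = 10.

10 fewer payments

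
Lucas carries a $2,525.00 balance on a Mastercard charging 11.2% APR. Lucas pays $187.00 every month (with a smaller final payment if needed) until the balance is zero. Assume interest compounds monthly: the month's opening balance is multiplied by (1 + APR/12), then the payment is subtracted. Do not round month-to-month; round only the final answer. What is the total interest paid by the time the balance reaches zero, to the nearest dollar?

Monthly rate r = 11.2%/12 = 0.933333% = 0.00933333.
Payoff takes n = ⌈−ln(1 − rB₀/P)/ln(1+r)⌉ = ⌈14.500⌉ = 15 payments; the last is $93.67.
Total paid = 14·$187.00 + $93.67 = $2,711.67.
Total interest = total paid − principal = $2,711.67 − $2,525.00 = $186.67.

$187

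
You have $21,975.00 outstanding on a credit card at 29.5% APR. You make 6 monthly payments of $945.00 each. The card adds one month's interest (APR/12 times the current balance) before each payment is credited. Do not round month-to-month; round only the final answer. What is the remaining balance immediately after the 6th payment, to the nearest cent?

$19,392.07

Monthly rate r = 29.5%/12 = 2.45833% = 0.0245833.
Each month: B ← B·(1+r) − $945.00.
Month 1: interest $540.22; balance after payment $21,570.22.
Month 2: interest $530.27; balance after payment $21,155.49.
Month 3: interest $520.07; balance after payment $20,730.56.
Month 4: interest $509.63; balance after payment $20,295.19.
Month 5: interest $498.92; balance after payment $19,849.11.
Month 6: interest $487.96; balance after payment $19,392.07.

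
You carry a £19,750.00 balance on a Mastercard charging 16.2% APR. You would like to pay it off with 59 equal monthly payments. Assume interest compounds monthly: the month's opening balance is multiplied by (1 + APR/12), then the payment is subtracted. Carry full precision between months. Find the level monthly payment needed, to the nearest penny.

£487.71

Monthly rate r = 16.2%/12 = 1.35% = 0.0135.
Level-payment amortization: P = B₀·r / (1 − (1+r)^(−n)) = 19750.00·0.0135 / (1 − 1.0135^(−59)).
Denominator 1 − (1+r)^(−59) = 0.546686585.
P = 266.625 / 0.546686585 ≈ 487.71.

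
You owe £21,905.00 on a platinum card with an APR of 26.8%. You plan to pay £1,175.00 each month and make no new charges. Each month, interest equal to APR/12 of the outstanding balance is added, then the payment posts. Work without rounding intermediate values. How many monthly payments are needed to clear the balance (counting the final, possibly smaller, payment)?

Monthly rate r = 26.8%/12 = 2.23333% = 0.0223333.
Recurrence: B ← B·(1+r) − £1,175.00.
Month 1: interest £489.21; balance after payment £21,219.21.
Month 2: interest £473.90; balance after payment £20,518.11.
Closed form: n = −ln(1 − rB₀/P)/ln(1+r) = −ln(0.58365)/ln(1.02233) ≈ 24.378, so the balance reaches zero during payment 25.

25 payments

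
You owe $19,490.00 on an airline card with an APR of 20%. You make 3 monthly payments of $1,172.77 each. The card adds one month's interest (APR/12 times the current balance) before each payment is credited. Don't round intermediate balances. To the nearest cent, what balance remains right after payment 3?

Monthly rate r = 20%/12 = 1.66667% = 0.0166667.
Each month: B ← B·(1+r) − $1,172.77.
Month 1: interest $324.83; balance after payment $18,642.06.
Month 2: interest $310.70; balance after payment $17,779.99.
Month 3: interest $296.33; balance after payment $16,903.56.

$16,903.56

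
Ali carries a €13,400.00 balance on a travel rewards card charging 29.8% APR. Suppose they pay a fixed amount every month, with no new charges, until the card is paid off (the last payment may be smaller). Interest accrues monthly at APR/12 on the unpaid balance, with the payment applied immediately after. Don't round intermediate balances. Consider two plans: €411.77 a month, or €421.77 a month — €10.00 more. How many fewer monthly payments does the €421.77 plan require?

4 fewer payments

Monthly rate r = 29.8%/12 = 2.48333% = 0.0248333.
At €411.77/mo: n = ⌈−ln(1 − rB₀/P)/ln(1+r)⌉ = 68 payments (last €126.38); total interest = total paid − €13,400.00 = €14,314.97.
At €421.77/mo: 64 payments (last €180.02); total interest €13,351.53.
Payments saved = 68 − 64 = 4.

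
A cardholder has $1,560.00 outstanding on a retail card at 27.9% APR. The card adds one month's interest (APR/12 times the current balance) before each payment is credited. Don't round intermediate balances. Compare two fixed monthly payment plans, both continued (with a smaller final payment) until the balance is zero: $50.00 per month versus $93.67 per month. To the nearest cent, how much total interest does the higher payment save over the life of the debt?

Monthly rate r = 27.9%/12 = 2.325% = 0.02325.
At $50.00/mo: n = ⌈−ln(1 − rB₀/P)/ln(1+r)⌉ = 57 payments (last $11.73); total interest = total paid − $1,560.00 = $1,251.73.
At $93.67/mo: 22 payments (last $29.06); total interest $436.13.
Interest saved = $1,251.73 − $436.13 = $815.60.

$815.60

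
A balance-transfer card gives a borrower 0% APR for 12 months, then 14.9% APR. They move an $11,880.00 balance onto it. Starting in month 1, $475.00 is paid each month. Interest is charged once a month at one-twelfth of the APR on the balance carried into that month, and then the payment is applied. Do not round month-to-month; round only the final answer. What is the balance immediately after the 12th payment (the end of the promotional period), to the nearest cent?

$6,180.00

Promo months 1–12 at r₀ = 0%/12 = 0; months 13+ at r₁ = 14.9%/12 = 0.0124167.
After month 12 (no interest yet): B = $11,880.00 − 12·$475.00 = $6,180.00.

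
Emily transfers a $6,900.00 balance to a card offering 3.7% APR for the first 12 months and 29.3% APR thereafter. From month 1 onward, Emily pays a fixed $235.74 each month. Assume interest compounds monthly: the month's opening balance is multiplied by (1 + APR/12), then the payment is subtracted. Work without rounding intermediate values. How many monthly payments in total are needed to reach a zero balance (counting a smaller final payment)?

37 months

Promo months 1–12 at r₀ = 3.7%/12 = 0.00308333; months 13+ at r₁ = 29.3%/12 = 0.0244167.
After month 12: iterate B ← B·(1+r₀) − $235.74 for 12 months → $4,282.32.
Then at r₁ with $235.74/mo: n₂ = −ln(1 − r₁·B/P)/ln(1+r₁) ≈ 24.30 → 25 more payments.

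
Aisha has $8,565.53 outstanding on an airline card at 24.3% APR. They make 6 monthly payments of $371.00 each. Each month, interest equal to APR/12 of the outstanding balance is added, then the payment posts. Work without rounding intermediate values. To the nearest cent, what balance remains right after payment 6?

Monthly rate r = 24.3%/12 = 2.025% = 0.02025.
Each month: B ← B·(1+r) − $371.00.
Month 1: interest $173.45; balance after payment $8,367.98.
Month 2: interest $169.45; balance after payment $8,166.43.
Month 3: interest $165.37; balance after payment $7,960.80.
Month 4: interest $161.21; balance after payment $7,751.01.
Month 5: interest $156.96; balance after payment $7,536.97.
Month 6: interest $152.62; balance after payment $7,318.59.

$7,318.59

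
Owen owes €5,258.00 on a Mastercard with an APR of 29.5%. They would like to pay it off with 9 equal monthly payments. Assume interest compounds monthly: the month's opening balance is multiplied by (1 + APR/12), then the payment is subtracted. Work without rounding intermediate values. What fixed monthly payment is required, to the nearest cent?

Monthly rate r = 29.5%/12 = 2.45833% = 0.0245833.
Level-payment amortization: P = B₀·r / (1 − (1+r)^(−n)) = 5258.00·0.0245833 / (1 − 1.02458^(−9)).
Denominator 1 − (1+r)^(−9) = 0.196336181.
P = 129.259 / 0.196336181 ≈ 658.36.

€658.36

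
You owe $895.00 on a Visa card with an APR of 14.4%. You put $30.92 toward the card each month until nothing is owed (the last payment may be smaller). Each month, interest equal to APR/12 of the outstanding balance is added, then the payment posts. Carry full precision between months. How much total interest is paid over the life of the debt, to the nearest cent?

$211.11

Monthly rate r = 14.4%/12 = 1.2% = 0.012.
Payoff takes n = ⌈−ln(1 − rB₀/P)/ln(1+r)⌉ = ⌈35.772⌉ = 36 payments; the last is $23.91.
Total paid = 35·$30.92 + $23.91 = $1,106.11.
Total interest = total paid − principal = $1,106.11 − $895.00 = $211.11.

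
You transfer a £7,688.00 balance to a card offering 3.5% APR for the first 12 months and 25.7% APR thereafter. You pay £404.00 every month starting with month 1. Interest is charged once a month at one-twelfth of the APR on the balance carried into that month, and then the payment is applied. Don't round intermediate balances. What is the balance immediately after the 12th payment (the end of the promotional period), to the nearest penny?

Promo months 1–12 at r₀ = 3.5%/12 = 0.00291667; months 13+ at r₁ = 25.7%/12 = 0.0214167.
After month 12: iterate B ← B·(1+r₀) − £404.00 for 12 months → £3,034.91.

£3,034.91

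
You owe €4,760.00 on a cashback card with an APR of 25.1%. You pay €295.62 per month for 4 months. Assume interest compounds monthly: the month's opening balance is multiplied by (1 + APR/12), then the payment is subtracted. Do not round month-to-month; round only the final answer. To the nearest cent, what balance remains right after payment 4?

Monthly rate r = 25.1%/12 = 2.09167% = 0.0209167.
Each month: B ← B·(1+r) − €295.62.
Month 1: interest €99.56; balance after payment €4,563.94.
Month 2: interest €95.46; balance after payment €4,363.79.
Month 3: interest €91.28; balance after payment €4,159.44.
Month 4: interest €87.00; balance after payment €3,950.82.

€3,950.82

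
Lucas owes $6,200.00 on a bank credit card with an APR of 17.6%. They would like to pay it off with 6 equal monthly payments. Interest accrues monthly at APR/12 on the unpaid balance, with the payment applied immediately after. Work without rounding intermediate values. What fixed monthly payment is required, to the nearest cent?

$1,087.02

Monthly rate r = 17.6%/12 = 1.46667% = 0.0146667.
Level-payment amortization: P = B₀·r / (1 − (1+r)^(−n)) = 6200.00·0.0146667 / (1 − 1.01467^(−6)).
Denominator 1 − (1+r)^(−6) = 0.0836536808.
P = 90.9333 / 0.0836536808 ≈ 1087.02.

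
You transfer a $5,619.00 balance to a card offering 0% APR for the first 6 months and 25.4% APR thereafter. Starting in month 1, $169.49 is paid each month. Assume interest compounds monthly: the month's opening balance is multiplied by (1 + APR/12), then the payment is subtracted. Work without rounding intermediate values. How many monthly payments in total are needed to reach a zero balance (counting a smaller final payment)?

47 months

Promo months 1–6 at r₀ = 0%/12 = 0; months 7+ at r₁ = 25.4%/12 = 0.0211667.
After month 6 (no interest yet): B = $5,619.00 − 6·$169.49 = $4,602.06.
Then at r₁ with $169.49/mo: n₂ = −ln(1 − r₁·B/P)/ln(1+r₁) ≈ 40.82 → 41 more payments.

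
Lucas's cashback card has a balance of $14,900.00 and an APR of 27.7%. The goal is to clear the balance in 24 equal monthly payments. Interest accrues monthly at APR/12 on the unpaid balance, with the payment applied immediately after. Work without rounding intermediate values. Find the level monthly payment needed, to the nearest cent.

$815.56

Monthly rate r = 27.7%/12 = 2.30833% = 0.0230833.
Level-payment amortization: P = B₀·r / (1 − (1+r)^(−n)) = 14900.00·0.0230833 / (1 − 1.02308^(−24)).
Denominator 1 − (1+r)^(−24) = 0.421723206.
P = 343.942 / 0.421723206 ≈ 815.56.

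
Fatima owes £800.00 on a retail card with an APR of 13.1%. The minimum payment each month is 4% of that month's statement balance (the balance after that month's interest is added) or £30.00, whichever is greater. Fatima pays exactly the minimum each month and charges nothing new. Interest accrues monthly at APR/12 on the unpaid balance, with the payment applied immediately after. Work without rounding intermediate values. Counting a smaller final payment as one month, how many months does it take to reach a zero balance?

Monthly rate r = 13.1%/12 = 1.09167% = 0.0109167.
While 4% of the post-interest balance exceeds £30.00, each month B ← (B·(1+r))·(1 − 0.04), i.e. B shrinks by the factor (1+r)·0.96 = 0.97048.
This holds for months 1–3. Entering month 4 the balance is £731.22; 4% of the post-interest balance is now below £30.00, so the flat £30.00 minimum applies from here.
From month 4 a fixed £30.00 at rate r clears £731.22 in 29 more payments. Total: 3 + 29 = 32 months.

32 months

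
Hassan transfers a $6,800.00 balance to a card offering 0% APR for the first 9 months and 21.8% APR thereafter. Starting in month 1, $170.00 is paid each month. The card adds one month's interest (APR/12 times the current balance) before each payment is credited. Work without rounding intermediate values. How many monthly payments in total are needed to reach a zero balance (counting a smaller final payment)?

56 payments

Promo months 1–9 at r₀ = 0%/12 = 0; months 10+ at r₁ = 21.8%/12 = 0.0181667.
After month 9 (no interest yet): B = $6,800.00 − 9·$170.00 = $5,270.00.
Then at r₁ with $170.00/mo: n₂ = −ln(1 − r₁·B/P)/ln(1+r₁) ≈ 46.00 → 47 more payments.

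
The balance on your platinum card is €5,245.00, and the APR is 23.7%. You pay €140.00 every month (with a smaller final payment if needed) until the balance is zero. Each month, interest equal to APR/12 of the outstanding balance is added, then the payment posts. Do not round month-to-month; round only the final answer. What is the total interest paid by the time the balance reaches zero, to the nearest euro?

€4,396

Monthly rate r = 23.7%/12 = 1.975% = 0.01975.
Payoff takes n = ⌈−ln(1 − rB₀/P)/ln(1+r)⌉ = ⌈68.862⌉ = 69 payments; the last is €120.81.
Total paid = 68·€140.00 + €120.81 = €9,640.81.
Total interest = total paid − principal = €9,640.81 − €5,245.00 = €4,395.81.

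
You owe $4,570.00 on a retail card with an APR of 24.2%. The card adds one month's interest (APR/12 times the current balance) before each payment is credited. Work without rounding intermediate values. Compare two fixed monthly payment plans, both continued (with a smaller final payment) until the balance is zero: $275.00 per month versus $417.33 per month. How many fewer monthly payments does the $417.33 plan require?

8 fewer payments

Monthly rate r = 24.2%/12 = 2.01667% = 0.0201667.
At $275.00/mo: n = ⌈−ln(1 − rB₀/P)/ln(1+r)⌉ = 21 payments (last $122.55); total interest = total paid − $4,570.00 = $1,052.55.
At $417.33/mo: 13 payments (last $208.85); total interest $646.81.
Payments saved = 21 − 13 = 8.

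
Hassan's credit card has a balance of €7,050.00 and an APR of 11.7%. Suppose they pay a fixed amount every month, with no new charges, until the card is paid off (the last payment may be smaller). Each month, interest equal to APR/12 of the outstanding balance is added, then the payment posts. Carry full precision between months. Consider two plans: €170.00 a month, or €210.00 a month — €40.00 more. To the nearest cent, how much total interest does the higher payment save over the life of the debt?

Monthly rate r = 11.7%/12 = 0.975% = 0.00975.
At €170.00/mo: n = ⌈−ln(1 − rB₀/P)/ln(1+r)⌉ = 54 payments (last €67.39); total interest = total paid − €7,050.00 = €2,027.39.
At €210.00/mo: 41 payments (last €181.42); total interest €1,531.42.
Interest saved = €2,027.39 − €1,531.42 = €495.97.

€495.97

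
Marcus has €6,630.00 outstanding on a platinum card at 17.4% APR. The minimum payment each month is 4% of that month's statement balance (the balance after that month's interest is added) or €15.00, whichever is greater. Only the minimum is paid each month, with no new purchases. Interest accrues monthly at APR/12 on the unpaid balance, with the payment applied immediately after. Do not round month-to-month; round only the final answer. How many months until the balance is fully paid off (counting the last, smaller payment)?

Monthly rate r = 17.4%/12 = 1.45% = 0.0145.
While 4% of the post-interest balance exceeds €15.00, each month B ← (B·(1+r))·(1 − 0.04), i.e. B shrinks by the factor (1+r)·0.96 = 0.97392.
This holds for months 1–110. Entering month 111 the balance is €362.31; 4% of the post-interest balance is now below €15.00, so the flat €15.00 minimum applies from here.
From month 111 a fixed €15.00 at rate r clears €362.31 in 30 more payments. Total: 110 + 30 = 140 months.

140 months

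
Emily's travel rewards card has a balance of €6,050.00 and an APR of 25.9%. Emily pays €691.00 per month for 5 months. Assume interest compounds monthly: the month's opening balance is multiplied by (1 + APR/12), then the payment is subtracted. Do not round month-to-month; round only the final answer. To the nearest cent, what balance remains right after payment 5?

€3,124.30

Monthly rate r = 25.9%/12 = 2.15833% = 0.0215833.
Each month: B ← B·(1+r) − €691.00.
Month 1: interest €130.58; balance after payment €5,489.58.
Month 2: interest €118.48; balance after payment €4,917.06.
Month 3: interest €106.13; balance after payment €4,332.19.
Month 4: interest €93.50; balance after payment €3,734.69.
Month 5: interest €80.61; balance after payment €3,124.30.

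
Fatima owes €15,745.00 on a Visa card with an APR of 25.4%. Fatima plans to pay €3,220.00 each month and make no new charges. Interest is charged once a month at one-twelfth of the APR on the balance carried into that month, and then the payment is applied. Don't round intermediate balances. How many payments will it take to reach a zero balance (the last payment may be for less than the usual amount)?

6 payments

Monthly rate r = 25.4%/12 = 2.11667% = 0.0211667.
Recurrence: B ← B·(1+r) − €3,220.00.
Month 1: interest €333.27; balance after payment €12,858.27.
Month 2: interest €272.17; balance after payment €9,910.44.
Month 3: interest €209.77; balance after payment €6,900.21.
Month 4: interest €146.05; balance after payment €3,826.26.
Month 5: interest €80.99; balance after payment €687.25.
Month 6: interest €14.55; balance after payment €0.00.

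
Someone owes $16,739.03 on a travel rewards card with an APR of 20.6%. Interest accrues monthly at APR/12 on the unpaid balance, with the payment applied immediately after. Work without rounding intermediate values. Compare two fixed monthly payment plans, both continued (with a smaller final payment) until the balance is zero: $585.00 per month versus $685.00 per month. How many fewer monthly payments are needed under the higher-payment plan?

Monthly rate r = 20.6%/12 = 1.71667% = 0.0171667.
At $585.00/mo: n = ⌈−ln(1 − rB₀/P)/ln(1+r)⌉ = 40 payments (last $409.58); total interest = total paid − $16,739.03 = $6,485.55.
At $685.00/mo: 32 payments (last $652.41); total interest $5,148.38.
Payments saved = 40 − 32 = 8.

8 fewer payments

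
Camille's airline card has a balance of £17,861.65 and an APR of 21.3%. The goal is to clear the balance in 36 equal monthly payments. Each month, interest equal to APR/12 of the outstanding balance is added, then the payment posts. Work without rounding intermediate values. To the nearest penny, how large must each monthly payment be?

Monthly rate r = 21.3%/12 = 1.775% = 0.01775.
Level-payment amortization: P = B₀·r / (1 − (1+r)^(−n)) = 17861.65·0.01775 / (1 − 1.01775^(−36)).
Denominator 1 − (1+r)^(−36) = 0.469213337.
P = 317.044 / 0.469213337 ≈ 675.69.

£675.69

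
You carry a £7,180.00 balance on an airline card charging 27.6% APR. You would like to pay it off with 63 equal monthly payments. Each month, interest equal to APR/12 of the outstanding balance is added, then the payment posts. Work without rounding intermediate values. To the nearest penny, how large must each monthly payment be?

Monthly rate r = 27.6%/12 = 2.3% = 0.023.
Level-payment amortization: P = B₀·r / (1 − (1+r)^(−n)) = 7180.00·0.023 / (1 − 1.023^(−63)).
Denominator 1 − (1+r)^(−63) = 0.761309532.
P = 165.14 / 0.761309532 ≈ 216.92.

£216.92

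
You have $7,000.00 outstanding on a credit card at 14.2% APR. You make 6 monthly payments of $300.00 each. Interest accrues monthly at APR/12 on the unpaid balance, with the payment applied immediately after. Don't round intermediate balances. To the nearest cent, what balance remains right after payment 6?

$5,657.84

Monthly rate r = 14.2%/12 = 1.18333% = 0.0118333.
Each month: B ← B·(1+r) − $300.00.
Month 1: interest $82.83; balance after payment $6,782.83.
Month 2: interest $80.26; balance after payment $6,563.10.
Month 3: interest $77.66; balance after payment $6,340.76.
Month 4: interest $75.03; balance after payment $6,115.79.
Month 5: interest $72.37; balance after payment $5,888.16.
Month 6: interest $69.68; balance after payment $5,657.84.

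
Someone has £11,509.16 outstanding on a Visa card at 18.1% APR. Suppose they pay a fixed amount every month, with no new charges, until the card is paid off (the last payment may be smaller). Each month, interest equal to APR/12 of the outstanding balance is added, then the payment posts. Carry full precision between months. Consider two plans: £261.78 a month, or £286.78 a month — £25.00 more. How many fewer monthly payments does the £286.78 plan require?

10 fewer payments

Monthly rate r = 18.1%/12 = 1.50833% = 0.0150833.
At £261.78/mo: n = ⌈−ln(1 − rB₀/P)/ln(1+r)⌉ = 73 payments (last £178.67); total interest = total paid − £11,509.16 = £7,517.67.
At £286.78/mo: 63 payments (last £29.33); total interest £6,300.53.
Payments saved = 73 − 63 = 10.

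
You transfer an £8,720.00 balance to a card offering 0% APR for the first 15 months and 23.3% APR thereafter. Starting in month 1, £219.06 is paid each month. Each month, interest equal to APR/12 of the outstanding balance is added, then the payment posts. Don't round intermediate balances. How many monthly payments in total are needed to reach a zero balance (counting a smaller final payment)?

50 months

Promo months 1–15 at r₀ = 0%/12 = 0; months 16+ at r₁ = 23.3%/12 = 0.0194167.
After month 15 (no interest yet): B = £8,720.00 − 15·£219.06 = £5,434.10.
Then at r₁ with £219.06/mo: n₂ = −ln(1 − r₁·B/P)/ln(1+r₁) ≈ 34.17 → 35 more payments.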